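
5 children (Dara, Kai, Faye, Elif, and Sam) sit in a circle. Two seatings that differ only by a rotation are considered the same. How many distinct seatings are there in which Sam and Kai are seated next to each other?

Glue Sam and Kai into a block (2 internal orders). Seating 4 units around a circle gives (3)! arrangements.
So 2 × (3)! = 2 × 6 = 12.

12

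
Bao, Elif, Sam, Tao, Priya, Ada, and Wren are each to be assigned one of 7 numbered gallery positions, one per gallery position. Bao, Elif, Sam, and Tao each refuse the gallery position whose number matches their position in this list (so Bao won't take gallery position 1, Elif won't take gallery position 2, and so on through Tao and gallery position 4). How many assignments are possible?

2790

Let Aᵢ (for 1 ≤ i ≤ 4) be the placements that put person i in their forbidden gallery position. Any j of these fix j positions, leaving (7−j)! ways to fill the rest, and there are C(4,j) ways to pick which j.
By inclusion–exclusion, the number of valid placements is Σ_{j=0}^{4} (−1)^j C(4,j)·(7−j)!.
Computing: 5040 − 2880 + 720 − 96 + 6 = 2790.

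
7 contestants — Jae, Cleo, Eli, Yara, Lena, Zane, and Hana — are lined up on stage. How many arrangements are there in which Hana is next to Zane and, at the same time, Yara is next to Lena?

Treat {Hana,Zane} as one block (2 orders) and {Yara,Lena} as another (2 orders).
That leaves 5 units to arrange: 2 × 2 × 5! = 4 × 120 = 480.

480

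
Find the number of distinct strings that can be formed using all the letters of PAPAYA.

The 6 letters of PAPAYA have repeats: A appearing 3 times and P appearing twice.
Dividing 6! = 720 by 3!·2! = 12 for the repeated letters gives 60.

60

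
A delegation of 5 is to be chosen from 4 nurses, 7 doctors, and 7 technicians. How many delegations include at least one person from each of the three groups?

5684

With no constraint there are C(18,5) = 8568 possible selections.
Selections missing a whole group: no nurses → C(14,5) = 2002; no doctors → C(11,5) = 462; no technicians → C(11,5) = 462.
Add back selections omitting two groups (i.e. drawn from a single group): C(4,5) + C(7,5) + C(7,5) = 42.
By inclusion–exclusion: 8568 − 2926 + 42 = 5684.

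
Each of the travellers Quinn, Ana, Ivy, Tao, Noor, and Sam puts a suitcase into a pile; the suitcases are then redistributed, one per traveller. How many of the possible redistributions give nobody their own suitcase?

265

This is the derangement count D_6: permutations of 6 items with no fixed point.
By inclusion–exclusion this is Σ_{j=0}^{6} (−1)^j C(6,j)·(6−j)!.
Computing: 720 − 720 + 360 − 120 + 30 − 6 + 1 = 265.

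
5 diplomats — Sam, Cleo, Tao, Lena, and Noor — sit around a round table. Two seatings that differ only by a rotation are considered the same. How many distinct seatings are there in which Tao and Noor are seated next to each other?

12

Glue Tao and Noor into a block (2 internal orders). Seating 4 units around a circle gives (3)! arrangements.
So 2 × (3)! = 2 × 6 = 12.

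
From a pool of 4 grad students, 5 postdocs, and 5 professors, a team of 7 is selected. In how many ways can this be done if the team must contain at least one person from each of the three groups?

Unrestricted: C(14,7) = 3432 ways to pick any 7 of the 14.
Subtract selections that omit an entire group: no grad students → C(10,7) = 120; no postdocs → C(9,7) = 36; no professors → C(9,7) = 36.
Add back selections omitting two groups (i.e. drawn from a single group): C(4,7) + C(5,7) + C(5,7) = 0.
By inclusion–exclusion: 3432 − 192 + 0 = 3240.

3240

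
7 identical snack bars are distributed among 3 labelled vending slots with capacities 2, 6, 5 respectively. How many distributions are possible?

17

Ignoring the caps, the number of non-negative solutions to x_1+…+x_3 = 7 is C(9,2) = 36.
Subtract solutions that violate a single cap (substitute x_i' = x_i − (cap_i+1)): x_1 ≥ 3 gives C(6,2) = 15; x_2 ≥ 7 gives C(2,2) = 1; x_3 ≥ 6 gives C(3,2) = 3. Together 19.
No two caps can be exceeded simultaneously, so the pair terms are all 0.
By inclusion–exclusion the count is 36 − 19 + 0 = 17.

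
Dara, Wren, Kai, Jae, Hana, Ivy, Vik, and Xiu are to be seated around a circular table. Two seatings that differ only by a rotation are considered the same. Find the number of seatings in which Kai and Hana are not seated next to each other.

3600

All circular seatings of 8 people number (7)! = 5040.
Seatings with Kai beside Hana: treat them as a block with 2 internal orders, giving 2 × (6)! = 1440.
Subtracting, 5040 − 1440 = 3600.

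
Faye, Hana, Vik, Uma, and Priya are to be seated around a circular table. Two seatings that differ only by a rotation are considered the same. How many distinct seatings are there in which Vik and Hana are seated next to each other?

Treat {Vik, Hana} as one unit (2 internal orders) and seat the resulting 4 units around the table: (3)! circular arrangements.
So 2 × (3)! = 2 × 6 = 12.

12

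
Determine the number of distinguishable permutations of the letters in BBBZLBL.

BBBZLBL has 7 letters with B appearing 4 times and L appearing twice.
So there are 7! / (4!·2!) = 105 distinguishable arrangements.

105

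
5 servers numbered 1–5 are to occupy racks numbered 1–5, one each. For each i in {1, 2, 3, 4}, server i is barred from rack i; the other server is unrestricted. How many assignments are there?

Let Aᵢ (for 1 ≤ i ≤ 4) be the placements that put server i in its forbidden rack. Any j of these fix j positions, leaving (5−j)! ways to fill the rest, and there are C(4,j) ways to pick which j.
By inclusion–exclusion, the number of valid placements is Σ_{j=0}^{4} (−1)^j C(4,j)·(5−j)!.
Computing: 120 − 96 + 36 − 8 + 1 = 53.

53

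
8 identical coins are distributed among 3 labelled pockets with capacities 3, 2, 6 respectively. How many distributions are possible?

Ignoring the caps, the number of non-negative solutions to x_1+…+x_3 = 8 is C(10,2) = 45.
Subtract solutions that violate a single cap (substitute x_i' = x_i − (cap_i+1)): x_1 ≥ 4 gives C(6,2) = 15; x_2 ≥ 3 gives C(7,2) = 21; x_3 ≥ 7 gives C(3,2) = 3. Together 39.
Add back pairs where two caps are both exceeded: 3 + 0 + 0 = 3.
By inclusion–exclusion the count is 45 − 39 + 3 = 9.

9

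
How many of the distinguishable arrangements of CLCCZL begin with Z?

Fix Z in the first position and arrange the remaining 5 letters.
Those 5 letters have C appearing 3 times and L appearing twice, giving (5)!/(3!·2!) = 10.

10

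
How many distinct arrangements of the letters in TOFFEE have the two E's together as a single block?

Treat the 2 copies of E as a single block. The multiset to arrange is then {EE, F, F, O, T}, 5 items in all.
That gives (5)!/(2!) = 60 arrangements.

60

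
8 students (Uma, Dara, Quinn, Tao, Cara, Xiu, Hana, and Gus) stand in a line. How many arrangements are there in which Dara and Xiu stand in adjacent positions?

Place the 6 others and the Dara-Xiu pair as 7 objects in a line; the pair has 2 internal arrangements.
So the count is 2·(7)! = 10080.

10080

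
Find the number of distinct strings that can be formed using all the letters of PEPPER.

60

PEPPER has 6 letters with E appearing twice and P appearing 3 times.
So there are 6! / (3!·2!) = 60 distinguishable arrangements.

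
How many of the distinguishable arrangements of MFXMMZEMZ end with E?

With the last slot taken by E, it remains to arrange the other 8 letters (MFXMMZMZ).
Those 8 letters have M appearing 4 times and Z appearing twice, giving (8)!/(4!·2!) = 840.

840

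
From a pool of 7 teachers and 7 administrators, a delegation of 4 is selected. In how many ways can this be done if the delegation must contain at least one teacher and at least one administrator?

931

With no constraint there are C(14,4) = 1001 possible selections.
Selections missing a whole group: no teachers → C(7,4) = 35; no administrators → C(7,4) = 35.
Both groups omitted at once is impossible, so 1001 − 70 = 931.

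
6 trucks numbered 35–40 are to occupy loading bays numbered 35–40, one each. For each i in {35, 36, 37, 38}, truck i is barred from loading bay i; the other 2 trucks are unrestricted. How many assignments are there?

Let Aᵢ (for 35 ≤ i ≤ 38) be the placements that put truck i in its forbidden loading bay. Any j of these fix j positions, leaving (6−j)! ways to fill the rest, and there are C(4,j) ways to pick which j.
By inclusion–exclusion, the number of valid placements is Σ_{j=0}^{4} (−1)^j C(4,j)·(6−j)!.
Computing: 720 − 480 + 144 − 24 + 2 = 362.

362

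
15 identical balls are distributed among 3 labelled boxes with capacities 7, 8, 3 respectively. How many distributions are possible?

Ignoring the caps, the number of non-negative solutions to x_1+…+x_3 = 15 is C(17,2) = 136.
Subtract solutions that violate a single cap (substitute x_i' = x_i − (cap_i+1)): x_1 ≥ 8 gives C(9,2) = 36; x_2 ≥ 9 gives C(8,2) = 28; x_3 ≥ 4 gives C(13,2) = 78. Together 142.
Add back pairs where two caps are both exceeded: 0 + 10 + 6 = 16.
By inclusion–exclusion the count is 136 − 142 + 16 = 10.

10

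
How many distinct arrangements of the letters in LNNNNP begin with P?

Fix P in the first position and arrange the remaining 5 letters.
Those 5 letters have N appearing 4 times, giving (5)!/(4!) = 5.

5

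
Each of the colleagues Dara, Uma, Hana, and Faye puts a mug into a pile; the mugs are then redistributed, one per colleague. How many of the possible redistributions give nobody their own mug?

Count assignments avoiding every fixed point. For any j of the 4 colleagues fixed to their own mug, the other 4−j can be arranged in (4−j)! ways.
By inclusion–exclusion this is Σ_{j=0}^{4} (−1)^j C(4,j)·(4−j)!.
Computing: 24 − 24 + 12 − 4 + 1 = 9.

9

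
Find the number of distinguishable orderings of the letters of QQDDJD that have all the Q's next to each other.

20

Treat the 2 copies of Q as a single block. The multiset to arrange is then {QQ, D, D, D, J}, 5 items in all.
That gives (5)!/(3!) = 20 arrangements.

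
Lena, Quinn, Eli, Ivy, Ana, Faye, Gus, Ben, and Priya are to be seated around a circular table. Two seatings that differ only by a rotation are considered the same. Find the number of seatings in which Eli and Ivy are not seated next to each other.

Without the restriction there are (8)! = 40320 seatings.
Seatings with Eli beside Ivy: treat them as a block with 2 internal orders, giving 2 × (7)! = 10080.
Subtracting, 40320 − 10080 = 30240.

30240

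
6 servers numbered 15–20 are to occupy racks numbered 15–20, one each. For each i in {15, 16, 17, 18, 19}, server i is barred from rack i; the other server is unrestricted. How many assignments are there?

Let Aᵢ (for 15 ≤ i ≤ 19) be the placements that put server i in its forbidden rack. Any j of these fix j positions, leaving (6−j)! ways to fill the rest, and there are C(5,j) ways to pick which j.
By inclusion–exclusion, the number of valid placements is Σ_{j=0}^{5} (−1)^j C(5,j)·(6−j)!.
Computing: 720 − 600 + 240 − 60 + 10 − 1 = 309.

309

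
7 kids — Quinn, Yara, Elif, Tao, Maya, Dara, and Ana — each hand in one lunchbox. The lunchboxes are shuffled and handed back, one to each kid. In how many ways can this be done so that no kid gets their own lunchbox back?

1854

This is the derangement count D_7: permutations of 7 items with no fixed point.
By inclusion–exclusion this is Σ_{j=0}^{7} (−1)^j C(7,j)·(7−j)!.
Computing: 5040 − 5040 + 2520 − 840 + 210 − 42 + 7 − 1 = 1854.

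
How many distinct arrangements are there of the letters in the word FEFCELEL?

Letter multiplicities in FEFCELEL: C×1, E×3, F×2, L×2.
So there are 8! / (3!·2!·2!) = 1680 distinguishable arrangements.

1680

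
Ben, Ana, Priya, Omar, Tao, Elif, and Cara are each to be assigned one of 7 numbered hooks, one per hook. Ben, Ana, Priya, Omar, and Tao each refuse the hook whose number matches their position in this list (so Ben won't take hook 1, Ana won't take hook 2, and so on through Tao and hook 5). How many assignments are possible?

2428

Let Aᵢ (for 1 ≤ i ≤ 5) be the placements that put person i in their forbidden hook. Any j of these fix j positions, leaving (7−j)! ways to fill the rest, and there are C(5,j) ways to pick which j.
By inclusion–exclusion, the number of valid placements is Σ_{j=0}^{5} (−1)^j C(5,j)·(7−j)!.
Computing: 5040 − 3600 + 1200 − 240 + 30 − 2 = 2428.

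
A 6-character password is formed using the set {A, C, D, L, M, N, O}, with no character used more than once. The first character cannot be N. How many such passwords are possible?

4320

The first character has 7−1 = 6 choices (anything except N).
The remaining 5 characters are filled from the other 6 symbols without repetition: 6 × 5 × 4 × 3 × 2 = 720.
Total: 6 × 720 = 4320.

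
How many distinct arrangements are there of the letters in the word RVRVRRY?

The 7 letters of RVRVRRY have repeats: R appearing 4 times and V appearing twice.
So there are 7! / (4!·2!) = 105 distinguishable arrangements.

105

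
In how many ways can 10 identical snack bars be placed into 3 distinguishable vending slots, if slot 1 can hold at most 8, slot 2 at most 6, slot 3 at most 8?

Without the upper bounds there are C(12,2) = 66 ways to split 10 among 3 vending slots.
Subtract solutions that violate a single cap (substitute x_i' = x_i − (cap_i+1)): x_1 ≥ 9 gives C(3,2) = 3; x_2 ≥ 7 gives C(5,2) = 10; x_3 ≥ 9 gives C(3,2) = 3. Together 16.
No two caps can be exceeded simultaneously, so the pair terms are all 0.
By inclusion–exclusion the count is 66 − 16 + 0 = 50.

50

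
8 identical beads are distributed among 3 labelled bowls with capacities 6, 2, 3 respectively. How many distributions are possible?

Ignoring the caps, the number of non-negative solutions to x_1+…+x_3 = 8 is C(10,2) = 45.
Subtract solutions that violate a single cap (substitute x_i' = x_i − (cap_i+1)): x_1 ≥ 7 gives C(3,2) = 3; x_2 ≥ 3 gives C(7,2) = 21; x_3 ≥ 4 gives C(6,2) = 15. Together 39.
Add back pairs where two caps are both exceeded: 0 + 0 + 3 = 3.
By inclusion–exclusion the count is 45 − 39 + 3 = 9.

9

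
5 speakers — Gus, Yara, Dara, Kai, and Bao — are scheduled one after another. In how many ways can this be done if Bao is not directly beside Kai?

72

There are 5! = 120 arrangements in all. If Bao and Kai are adjacent, merging them into one block gives 2·(4)! = 48 arrangements.
Complementary counting: 120 − 48 = 72.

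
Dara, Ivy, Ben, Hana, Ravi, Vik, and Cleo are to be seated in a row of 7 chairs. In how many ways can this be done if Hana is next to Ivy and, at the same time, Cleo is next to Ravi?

Treat {Hana,Ivy} as one block (2 orders) and {Cleo,Ravi} as another (2 orders).
That leaves 5 units to arrange: 2 × 2 × 5! = 4 × 120 = 480.

480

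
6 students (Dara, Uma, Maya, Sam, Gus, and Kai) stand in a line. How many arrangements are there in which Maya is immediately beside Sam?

240

Glue Maya and Sam into one block (2 internal orders), leaving 5 units to arrange in a row.
That gives 2 × 5! = 2 × 120 = 240.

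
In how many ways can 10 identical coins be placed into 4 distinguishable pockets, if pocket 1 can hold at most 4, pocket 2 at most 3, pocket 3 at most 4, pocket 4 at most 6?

79

Without the upper bounds there are C(13,3) = 286 ways to split 10 among 4 pockets.
Subtract solutions that violate a single cap (substitute x_i' = x_i − (cap_i+1)): x_1 ≥ 5 gives C(8,3) = 56; x_2 ≥ 4 gives C(9,3) = 84; x_3 ≥ 5 gives C(8,3) = 56; x_4 ≥ 7 gives C(6,3) = 20. Together 216.
Add back pairs where two caps are both exceeded: 4 + 1 + 0 + 4 + 0 + 0 = 9.
By inclusion–exclusion the count is 286 − 216 + 9 = 79.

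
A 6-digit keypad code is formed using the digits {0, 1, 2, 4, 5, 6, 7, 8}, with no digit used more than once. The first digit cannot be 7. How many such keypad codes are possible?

The first digit has 8−1 = 7 choices (anything except 7).
The remaining 5 digits are filled from the other 7 symbols without repetition: 7 × 6 × 5 × 4 × 3 = 2520.
Total: 7 × 2520 = 17640.

17640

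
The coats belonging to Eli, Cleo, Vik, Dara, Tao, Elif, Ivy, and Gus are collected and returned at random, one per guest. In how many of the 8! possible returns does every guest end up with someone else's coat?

14833

This is the derangement count D_8: permutations of 8 items with no fixed point.
By inclusion–exclusion this is Σ_{j=0}^{8} (−1)^j C(8,j)·(8−j)!.
Computing: 40320 − 40320 + 20160 − 6720 + 1680 − 336 + 56 − 8 + 1 = 14833.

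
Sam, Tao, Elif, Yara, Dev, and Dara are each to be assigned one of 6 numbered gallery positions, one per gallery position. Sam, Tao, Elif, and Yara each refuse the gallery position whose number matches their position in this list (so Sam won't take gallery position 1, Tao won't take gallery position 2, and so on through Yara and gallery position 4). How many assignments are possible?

362

Let Aᵢ (for 1 ≤ i ≤ 4) be the placements that put person i in their forbidden gallery position. Any j of these fix j positions, leaving (6−j)! ways to fill the rest, and there are C(4,j) ways to pick which j.
By inclusion–exclusion, the number of valid placements is Σ_{j=0}^{4} (−1)^j C(4,j)·(6−j)!.
Computing: 720 − 480 + 144 − 24 + 2 = 362.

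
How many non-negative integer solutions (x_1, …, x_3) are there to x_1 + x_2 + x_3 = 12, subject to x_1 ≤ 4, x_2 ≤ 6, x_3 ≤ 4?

Without the upper bounds there are C(14,2) = 91 ways to split 12 among 3 variables.
Subtract solutions that violate a single cap (substitute x_i' = x_i − (cap_i+1)): x_1 ≥ 5 gives C(9,2) = 36; x_2 ≥ 7 gives C(7,2) = 21; x_3 ≥ 5 gives C(9,2) = 36. Together 93.
Add back pairs where two caps are both exceeded: 1 + 6 + 1 = 8.
By inclusion–exclusion the count is 91 − 93 + 8 = 6.

6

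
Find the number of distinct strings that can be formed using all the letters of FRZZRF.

FRZZRF has 6 letters with F appearing twice, R appearing twice, and Z appearing twice.
So there are 6! / (2!·2!·2!) = 90 distinguishable arrangements.

90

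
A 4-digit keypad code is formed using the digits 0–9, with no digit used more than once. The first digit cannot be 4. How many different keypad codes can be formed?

4536

The first digit has 10−1 = 9 choices (anything except 4).
The remaining 3 digits are filled from the other 9 symbols without repetition: 9 × 8 × 7 = 504.
Total: 9 × 504 = 4536.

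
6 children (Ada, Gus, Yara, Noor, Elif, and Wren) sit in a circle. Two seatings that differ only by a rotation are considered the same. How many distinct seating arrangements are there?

Around a circle, 6 distinct people have 6!/6 = (5)! = 120 rotationally distinct seatings.

120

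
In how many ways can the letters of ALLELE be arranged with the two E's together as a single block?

20

Treat the 2 copies of E as a single block. The multiset to arrange is then {EE, A, L, L, L}, 5 items in all.
That gives (5)!/(3!) = 20 arrangements.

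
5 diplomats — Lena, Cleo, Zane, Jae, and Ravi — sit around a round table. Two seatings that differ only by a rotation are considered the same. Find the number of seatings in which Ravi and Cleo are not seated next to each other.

12

All circular seatings of 5 people number (4)! = 24.
Seatings with Ravi beside Cleo: treat them as a block with 2 internal orders, giving 2 × (3)! = 12.
Subtracting, 24 − 12 = 12.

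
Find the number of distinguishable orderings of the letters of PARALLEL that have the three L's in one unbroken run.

Treat the 3 copies of L as a single block. The multiset to arrange is then {LLL, A, A, E, P, R}, 6 items in all.
That gives (6)!/(2!) = 360 arrangements.

360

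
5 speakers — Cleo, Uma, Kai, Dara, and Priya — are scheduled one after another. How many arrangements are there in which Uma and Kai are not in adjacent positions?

72

There are 5! = 120 arrangements in all. If Uma and Kai are adjacent, merging them into one block gives 2·(4)! = 48 arrangements.
So 120 − 48 = 72 arrangements keep them apart.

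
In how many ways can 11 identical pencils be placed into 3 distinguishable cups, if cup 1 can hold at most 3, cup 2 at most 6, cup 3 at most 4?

6

Ignoring the caps, the number of non-negative solutions to x_1+…+x_3 = 11 is C(13,2) = 78.
Subtract solutions that violate a single cap (substitute x_i' = x_i − (cap_i+1)): x_1 ≥ 4 gives C(9,2) = 36; x_2 ≥ 7 gives C(6,2) = 15; x_3 ≥ 5 gives C(8,2) = 28. Together 79.
Add back pairs where two caps are both exceeded: 1 + 6 + 0 = 7.
By inclusion–exclusion the count is 78 − 79 + 7 = 6.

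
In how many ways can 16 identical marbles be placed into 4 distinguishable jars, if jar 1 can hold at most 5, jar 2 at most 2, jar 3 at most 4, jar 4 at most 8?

19

Ignoring the caps, the number of non-negative solutions to x_1+…+x_4 = 16 is C(19,3) = 969.
Subtract solutions that violate a single cap (substitute x_i' = x_i − (cap_i+1)): x_1 ≥ 6 gives C(13,3) = 286; x_2 ≥ 3 gives C(16,3) = 560; x_3 ≥ 5 gives C(14,3) = 364; x_4 ≥ 9 gives C(10,3) = 120. Together 1330.
Add back pairs where two caps are both exceeded: 120 + 56 + 4 + 165 + 35 + 10 = 390.
Subtract triples: 10 + 0 + 0 + 0 = 10.
By inclusion–exclusion the count is 969 − 1330 + 390 − 10 = 19.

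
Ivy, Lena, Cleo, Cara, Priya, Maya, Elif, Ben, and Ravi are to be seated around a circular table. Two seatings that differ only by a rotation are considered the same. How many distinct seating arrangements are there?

40320

Around a circle, 9 distinct people have 9!/9 = (8)! = 40320 rotationally distinct seatings.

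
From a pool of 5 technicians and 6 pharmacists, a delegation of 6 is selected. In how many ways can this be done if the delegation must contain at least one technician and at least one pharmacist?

461

Total 6-person selections from all 11: C(11,6) = 462.
Subtract selections that omit an entire group: no technicians → C(6,6) = 1; no pharmacists → C(5,6) = 0.
Both groups omitted at once is impossible, so 462 − 1 = 461.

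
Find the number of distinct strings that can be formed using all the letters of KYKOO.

30

The 5 letters of KYKOO have repeats: K appearing twice and O appearing twice.
Dividing 5! = 120 by 2!·2! = 4 for the repeated letters gives 30.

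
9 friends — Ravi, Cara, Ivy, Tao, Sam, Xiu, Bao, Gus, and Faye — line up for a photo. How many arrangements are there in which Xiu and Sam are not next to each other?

There are 9! = 362880 arrangements in all. If Xiu and Sam are adjacent, merging them into one block gives 2·(8)! = 80640 arrangements.
So 362880 − 80640 = 282240 arrangements keep them apart.

282240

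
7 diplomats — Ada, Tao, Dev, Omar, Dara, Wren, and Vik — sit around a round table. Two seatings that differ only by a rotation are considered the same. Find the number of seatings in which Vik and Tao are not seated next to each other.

480

All circular seatings of 7 people number (6)! = 720.
Seatings with Vik beside Tao: treat them as a block with 2 internal orders, giving 2 × (5)! = 240.
Subtracting, 720 − 240 = 480.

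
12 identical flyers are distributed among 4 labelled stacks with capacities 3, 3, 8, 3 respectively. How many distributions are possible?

Without the upper bounds there are C(15,3) = 455 ways to split 12 among 4 stacks.
Subtract solutions that violate a single cap (substitute x_i' = x_i − (cap_i+1)): x_1 ≥ 4 gives C(11,3) = 165; x_2 ≥ 4 gives C(11,3) = 165; x_3 ≥ 9 gives C(6,3) = 20; x_4 ≥ 4 gives C(11,3) = 165. Together 515.
Add back pairs where two caps are both exceeded: 35 + 0 + 35 + 0 + 35 + 0 = 105.
Subtract triples: 0 + 1 + 0 + 0 = 1.
By inclusion–exclusion the count is 455 − 515 + 105 − 1 = 44.

44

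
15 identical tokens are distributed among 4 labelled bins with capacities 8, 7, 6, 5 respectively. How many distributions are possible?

243

Ignoring the caps, the number of non-negative solutions to x_1+…+x_4 = 15 is C(18,3) = 816.
Subtract solutions that violate a single cap (substitute x_i' = x_i − (cap_i+1)): x_1 ≥ 9 gives C(9,3) = 84; x_2 ≥ 8 gives C(10,3) = 120; x_3 ≥ 7 gives C(11,3) = 165; x_4 ≥ 6 gives C(12,3) = 220. Together 589.
Add back pairs where two caps are both exceeded: 0 + 0 + 1 + 1 + 4 + 10 = 16.
By inclusion–exclusion the count is 816 − 589 + 16 = 243.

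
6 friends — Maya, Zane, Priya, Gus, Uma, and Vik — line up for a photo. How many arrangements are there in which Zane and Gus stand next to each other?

Treat {Zane, Gus} as a single unit. There are 5 units to order, and the pair itself can be ordered 2 ways.
That gives 2 × 5! = 2 × 120 = 240.

240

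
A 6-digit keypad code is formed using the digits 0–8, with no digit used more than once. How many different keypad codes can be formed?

60480

This is a permutation of 6 out of 9: P(9,6) = 9!/3!.
9 × 8 × 7 × 6 × 5 × 4 = 60480.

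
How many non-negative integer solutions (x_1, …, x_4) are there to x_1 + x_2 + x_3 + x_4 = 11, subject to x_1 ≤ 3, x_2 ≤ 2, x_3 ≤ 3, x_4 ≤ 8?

38

Ignoring the caps, the number of non-negative solutions to x_1+…+x_4 = 11 is C(14,3) = 364.
Subtract solutions that violate a single cap (substitute x_i' = x_i − (cap_i+1)): x_1 ≥ 4 gives C(10,3) = 120; x_2 ≥ 3 gives C(11,3) = 165; x_3 ≥ 4 gives C(10,3) = 120; x_4 ≥ 9 gives C(5,3) = 10. Together 415.
Add back pairs where two caps are both exceeded: 35 + 20 + 0 + 35 + 0 + 0 = 90.
Subtract triples: 1 + 0 + 0 + 0 = 1.
By inclusion–exclusion the count is 364 − 415 + 90 − 1 = 38.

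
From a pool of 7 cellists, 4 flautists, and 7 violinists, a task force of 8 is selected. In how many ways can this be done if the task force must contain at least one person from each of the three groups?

With no constraint there are C(18,8) = 43758 possible selections.
Subtract selections that omit an entire group: no cellists → C(11,8) = 165; no flautists → C(14,8) = 3003; no violinists → C(11,8) = 165.
Add back selections omitting two groups (i.e. drawn from a single group): C(7,8) + C(4,8) + C(7,8) = 0.
By inclusion–exclusion: 43758 − 3333 + 0 = 40425.

40425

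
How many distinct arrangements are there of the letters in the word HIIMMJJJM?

Letter multiplicities in HIIMMJJJM: H×1, I×2, J×3, M×3.
So there are 9! / (3!·3!·2!) = 5040 distinguishable arrangements.

5040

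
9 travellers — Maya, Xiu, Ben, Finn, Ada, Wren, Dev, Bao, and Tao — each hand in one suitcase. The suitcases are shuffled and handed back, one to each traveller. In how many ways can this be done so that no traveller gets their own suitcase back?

Let Aᵢ be the assignments in which traveller i gets their own suitcase. We want the size of the complement of A₁∪…∪A_9.
By inclusion–exclusion this is Σ_{j=0}^{9} (−1)^j C(9,j)·(9−j)!.
Computing: 362880 − 362880 + 181440 − 60480 + 15120 − 3024 + 504 − 72 + 9 − 1 = 133496.

133496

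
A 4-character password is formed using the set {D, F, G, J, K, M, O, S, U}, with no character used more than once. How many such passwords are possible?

3024

This is a permutation of 4 out of 9: P(9,4) = 9!/5!.
That product is 9 × 8 × 7 × 6 = 3024.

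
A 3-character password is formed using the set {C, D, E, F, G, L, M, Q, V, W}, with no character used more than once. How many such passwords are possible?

720

With no repetition, fill the 3 characters in order: 10 choices, then 9, down to 8.
That product is 10 × 9 × 8 = 720.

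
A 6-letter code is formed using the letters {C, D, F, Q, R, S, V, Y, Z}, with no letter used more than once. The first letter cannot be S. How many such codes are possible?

The first letter has 9−1 = 8 choices (anything except S).
The remaining 5 letters are filled from the other 8 symbols without repetition: 8 × 7 × 6 × 5 × 4 = 6720.
Total: 8 × 6720 = 53760.

53760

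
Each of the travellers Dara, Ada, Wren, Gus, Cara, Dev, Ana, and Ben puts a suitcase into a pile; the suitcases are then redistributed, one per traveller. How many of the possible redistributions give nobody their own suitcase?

Let Aᵢ be the assignments in which traveller i gets their own suitcase. We want the size of the complement of A₁∪…∪A_8.
By inclusion–exclusion this is Σ_{j=0}^{8} (−1)^j C(8,j)·(8−j)!.
Computing: 40320 − 40320 + 20160 − 6720 + 1680 − 336 + 56 − 8 + 1 = 14833.

14833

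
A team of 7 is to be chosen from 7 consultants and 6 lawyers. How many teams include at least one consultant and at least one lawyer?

1715

With no constraint there are C(13,7) = 1716 possible selections.
Subtract selections that omit an entire group: no consultants → C(6,7) = 0; no lawyers → C(7,7) = 1.
Both groups omitted at once is impossible, so 1716 − 1 = 1715.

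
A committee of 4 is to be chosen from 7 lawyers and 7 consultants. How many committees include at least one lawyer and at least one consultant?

931

With no constraint there are C(14,4) = 1001 possible selections.
Subtract selections that omit an entire group: no lawyers → C(7,4) = 35; no consultants → C(7,4) = 35.
Both groups omitted at once is impossible, so 1001 − 70 = 931.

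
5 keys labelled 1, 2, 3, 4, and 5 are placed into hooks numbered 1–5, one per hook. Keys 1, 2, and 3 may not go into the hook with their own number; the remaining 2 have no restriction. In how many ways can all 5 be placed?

64

Let Aᵢ (for i ∈ {1, 2, 3}) be the placements that put key i in its forbidden hook. Any j of these fix j positions, leaving (5−j)! ways to fill the rest, and there are C(3,j) ways to pick which j.
By inclusion–exclusion, the number of valid placements is Σ_{j=0}^{3} (−1)^j C(3,j)·(5−j)!.
Computing: 120 − 72 + 18 − 2 = 64.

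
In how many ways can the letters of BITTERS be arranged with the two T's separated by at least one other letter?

There are 7!/(2!) = 2520 arrangements of BITTERS in total.
If the two T's are adjacent, glue them into one block, leaving 6 items to arrange: (6)! = 720 ways.
Subtracting, 2520 − 720 = 1800 arrangements keep the T's apart.

1800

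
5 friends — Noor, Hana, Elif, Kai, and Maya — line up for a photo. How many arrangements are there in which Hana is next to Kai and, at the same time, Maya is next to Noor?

Treat {Hana,Kai} as one block (2 orders) and {Maya,Noor} as another (2 orders).
That leaves 3 units to arrange: 2 × 2 × 3! = 4 × 6 = 24.

24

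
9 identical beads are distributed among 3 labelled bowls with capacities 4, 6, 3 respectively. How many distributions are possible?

14

Ignoring the caps, the number of non-negative solutions to x_1+…+x_3 = 9 is C(11,2) = 55.
Subtract solutions that violate a single cap (substitute x_i' = x_i − (cap_i+1)): x_1 ≥ 5 gives C(6,2) = 15; x_2 ≥ 7 gives C(4,2) = 6; x_3 ≥ 4 gives C(7,2) = 21. Together 42.
Add back pairs where two caps are both exceeded: 0 + 1 + 0 = 1.
By inclusion–exclusion the count is 55 − 42 + 1 = 14.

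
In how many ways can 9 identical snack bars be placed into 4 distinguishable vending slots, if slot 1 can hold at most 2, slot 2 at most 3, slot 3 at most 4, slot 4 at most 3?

Ignoring the caps, the number of non-negative solutions to x_1+…+x_4 = 9 is C(12,3) = 220.
Subtract solutions that violate a single cap (substitute x_i' = x_i − (cap_i+1)): x_1 ≥ 3 gives C(9,3) = 84; x_2 ≥ 4 gives C(8,3) = 56; x_3 ≥ 5 gives C(7,3) = 35; x_4 ≥ 4 gives C(8,3) = 56. Together 231.
Add back pairs where two caps are both exceeded: 10 + 4 + 10 + 1 + 4 + 1 = 30.
By inclusion–exclusion the count is 220 − 231 + 30 = 19.

19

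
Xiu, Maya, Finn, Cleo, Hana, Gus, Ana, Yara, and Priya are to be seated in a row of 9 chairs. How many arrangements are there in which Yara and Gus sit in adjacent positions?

Treat {Yara, Gus} as a single unit. There are 8 units to order, and the pair itself can be ordered 2 ways.
That gives 2 × 8! = 2 × 40320 = 80640.

80640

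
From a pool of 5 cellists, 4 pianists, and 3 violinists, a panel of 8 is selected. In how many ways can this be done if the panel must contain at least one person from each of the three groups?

Unrestricted: C(12,8) = 495 ways to pick any 8 of the 12.
Selections missing a whole group: no cellists → C(7,8) = 0; no pianists → C(8,8) = 1; no violinists → C(9,8) = 9.
Add back selections omitting two groups (i.e. drawn from a single group): C(5,8) + C(4,8) + C(3,8) = 0.
By inclusion–exclusion: 495 − 10 + 0 = 485.

485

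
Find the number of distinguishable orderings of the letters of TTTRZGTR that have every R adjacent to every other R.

Treat the 2 copies of R as a single block. The multiset to arrange is then {RR, G, T, T, T, T, Z}, 7 items in all.
That gives (7)!/(4!) = 210 arrangements.

210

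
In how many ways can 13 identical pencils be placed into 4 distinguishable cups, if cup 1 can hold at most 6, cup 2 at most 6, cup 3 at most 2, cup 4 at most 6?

By stars and bars, unrestricted non-negative solutions to x_1+…+x_4 = 13 number C(13+3,3) = 560.
Subtract solutions that violate a single cap (substitute x_i' = x_i − (cap_i+1)): x_1 ≥ 7 gives C(9,3) = 84; x_2 ≥ 7 gives C(9,3) = 84; x_3 ≥ 3 gives C(13,3) = 286; x_4 ≥ 7 gives C(9,3) = 84. Together 538.
Add back pairs where two caps are both exceeded: 0 + 20 + 0 + 20 + 0 + 20 = 60.
By inclusion–exclusion the count is 560 − 538 + 60 = 82.

82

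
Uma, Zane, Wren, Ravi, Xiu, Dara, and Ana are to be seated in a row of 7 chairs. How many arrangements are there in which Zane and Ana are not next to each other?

Of the 7! = 5040 arrangements, those with Zane and Ana adjacent number 2 × 6! = 1440 (treat the pair as a block with 2 internal orders).
Complementary counting: 5040 − 1440 = 3600.

3600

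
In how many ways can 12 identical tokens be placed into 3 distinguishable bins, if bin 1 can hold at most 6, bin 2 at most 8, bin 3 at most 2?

12

Ignoring the caps, the number of non-negative solutions to x_1+…+x_3 = 12 is C(14,2) = 91.
Subtract solutions that violate a single cap (substitute x_i' = x_i − (cap_i+1)): x_1 ≥ 7 gives C(7,2) = 21; x_2 ≥ 9 gives C(5,2) = 10; x_3 ≥ 3 gives C(11,2) = 55. Together 86.
Add back pairs where two caps are both exceeded: 0 + 6 + 1 = 7.
By inclusion–exclusion the count is 91 − 86 + 7 = 12.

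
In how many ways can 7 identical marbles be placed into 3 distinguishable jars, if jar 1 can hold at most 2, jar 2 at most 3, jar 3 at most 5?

9

By stars and bars, unrestricted non-negative solutions to x_1+…+x_3 = 7 number C(7+2,2) = 36.
Subtract solutions that violate a single cap (substitute x_i' = x_i − (cap_i+1)): x_1 ≥ 3 gives C(6,2) = 15; x_2 ≥ 4 gives C(5,2) = 10; x_3 ≥ 6 gives C(3,2) = 3. Together 28.
Add back pairs where two caps are both exceeded: 1 + 0 + 0 = 1.
By inclusion–exclusion the count is 36 − 28 + 1 = 9.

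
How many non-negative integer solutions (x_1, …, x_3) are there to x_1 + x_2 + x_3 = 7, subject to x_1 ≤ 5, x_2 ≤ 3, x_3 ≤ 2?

By stars and bars, unrestricted non-negative solutions to x_1+…+x_3 = 7 number C(7+2,2) = 36.
Subtract solutions that violate a single cap (substitute x_i' = x_i − (cap_i+1)): x_1 ≥ 6 gives C(3,2) = 3; x_2 ≥ 4 gives C(5,2) = 10; x_3 ≥ 3 gives C(6,2) = 15. Together 28.
Add back pairs where two caps are both exceeded: 0 + 0 + 1 = 1.
By inclusion–exclusion the count is 36 − 28 + 1 = 9.

9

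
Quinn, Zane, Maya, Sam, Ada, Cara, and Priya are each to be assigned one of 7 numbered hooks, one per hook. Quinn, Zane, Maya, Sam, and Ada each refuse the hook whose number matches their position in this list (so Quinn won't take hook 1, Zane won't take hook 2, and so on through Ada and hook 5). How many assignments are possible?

Let Aᵢ (for 1 ≤ i ≤ 5) be the placements that put person i in their forbidden hook. Any j of these fix j positions, leaving (7−j)! ways to fill the rest, and there are C(5,j) ways to pick which j.
By inclusion–exclusion, the number of valid placements is Σ_{j=0}^{5} (−1)^j C(5,j)·(7−j)!.
Computing: 5040 − 3600 + 1200 − 240 + 30 − 2 = 2428.

2428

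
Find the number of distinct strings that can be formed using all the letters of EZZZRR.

The 6 letters of EZZZRR have repeats: R appearing twice and Z appearing 3 times.
The number of distinct arrangements is 6!/(3!·2!) = 720/12 = 60.

60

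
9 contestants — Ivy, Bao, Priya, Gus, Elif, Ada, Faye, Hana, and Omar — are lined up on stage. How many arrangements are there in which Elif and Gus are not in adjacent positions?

Of the 9! = 362880 arrangements, those with Elif and Gus adjacent number 2 × 8! = 80640 (treat the pair as a block with 2 internal orders).
So 362880 − 80640 = 282240 arrangements keep them apart.

282240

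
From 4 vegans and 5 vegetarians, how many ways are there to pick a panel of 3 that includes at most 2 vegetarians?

Split by how many vegetarians are chosen (0 through 2).
Sum: C(5,0)·C(4,3) + C(5,1)·C(4,2) + C(5,2)·C(4,1) = 4 + 30 + 40 = 74.

74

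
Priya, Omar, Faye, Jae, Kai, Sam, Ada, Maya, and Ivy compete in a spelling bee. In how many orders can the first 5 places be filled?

15120

This is an ordered selection of 5 from 9: P(9,5).
That gives 9 × 8 × 7 × 6 × 5 = 15120.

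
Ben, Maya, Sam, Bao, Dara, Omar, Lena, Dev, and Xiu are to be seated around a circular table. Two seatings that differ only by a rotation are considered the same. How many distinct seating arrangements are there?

Fix one person's seat to break rotational symmetry; the remaining 8 people can be arranged in (8)! = 40320 ways.

40320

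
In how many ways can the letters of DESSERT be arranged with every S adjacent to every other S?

Treat the 2 copies of S as a single block. The multiset to arrange is then {SS, D, E, E, R, T}, 6 items in all.
That gives (6)!/(2!) = 360 arrangements.

360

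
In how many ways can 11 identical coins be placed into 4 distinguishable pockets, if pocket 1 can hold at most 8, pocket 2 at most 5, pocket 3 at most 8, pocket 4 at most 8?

278

By stars and bars, unrestricted non-negative solutions to x_1+…+x_4 = 11 number C(11+3,3) = 364.
Subtract solutions that violate a single cap (substitute x_i' = x_i − (cap_i+1)): x_1 ≥ 9 gives C(5,3) = 10; x_2 ≥ 6 gives C(8,3) = 56; x_3 ≥ 9 gives C(5,3) = 10; x_4 ≥ 9 gives C(5,3) = 10. Together 86.
No two caps can be exceeded simultaneously, so the pair terms are all 0.
By inclusion–exclusion the count is 364 − 86 + 0 = 278.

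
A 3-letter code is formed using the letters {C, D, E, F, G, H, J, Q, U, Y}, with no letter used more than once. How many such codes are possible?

720

This is a permutation of 3 out of 10: P(10,3) = 10!/7!.
That product is 10 × 9 × 8 = 720.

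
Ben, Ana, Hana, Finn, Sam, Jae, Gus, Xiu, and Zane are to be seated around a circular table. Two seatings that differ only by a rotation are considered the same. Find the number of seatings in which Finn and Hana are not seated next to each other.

All circular seatings of 9 people number (8)! = 40320.
Seatings with Finn beside Hana: treat them as a block with 2 internal orders, giving 2 × (7)! = 10080.
Subtracting, 40320 − 10080 = 30240.

30240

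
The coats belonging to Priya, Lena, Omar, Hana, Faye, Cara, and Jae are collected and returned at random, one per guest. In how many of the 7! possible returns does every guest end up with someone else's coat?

This is the derangement count D_7: permutations of 7 items with no fixed point.
By inclusion–exclusion this is Σ_{j=0}^{7} (−1)^j C(7,j)·(7−j)!.
Computing: 5040 − 5040 + 2520 − 840 + 210 − 42 + 7 − 1 = 1854.

1854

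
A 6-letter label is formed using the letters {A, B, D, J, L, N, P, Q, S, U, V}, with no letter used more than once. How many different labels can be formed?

With no repetition, fill the 6 letters in order: 11 choices, then 10, down to 6.
That product is 11 × 10 × 9 × 8 × 7 × 6 = 332640.

332640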